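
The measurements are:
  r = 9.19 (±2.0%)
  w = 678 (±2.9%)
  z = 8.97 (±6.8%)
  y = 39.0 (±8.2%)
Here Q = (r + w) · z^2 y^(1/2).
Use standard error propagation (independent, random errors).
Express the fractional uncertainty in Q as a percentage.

14.5%

Let u = r + w = 687. δu = √(δr² + δw²) = √(0.0338 + 387) = 19.7, so δu/u = 0.0286.
Q is then a monomial in u, z, y:
δQ/Q = √((δu/u)² + (2·δz/z)² + (½·δy/y)²) = √(0.000819 + 0.0185 + 0.00168) = 0.145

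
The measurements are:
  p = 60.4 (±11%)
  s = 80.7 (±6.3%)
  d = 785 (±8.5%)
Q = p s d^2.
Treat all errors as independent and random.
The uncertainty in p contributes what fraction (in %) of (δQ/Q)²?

(δQ/Q)² = (1·δp/p)² + (1·δs/s)² + (2·δd/d)²
  p term: (1×0.110)² = 0.0121
  s term: (1×0.0630)² = 0.00397
  d term: (2×0.0850)² = 0.0289
Total = 0.0450. Share from p = 0.0121/0.0450 = 0.269.

26.9%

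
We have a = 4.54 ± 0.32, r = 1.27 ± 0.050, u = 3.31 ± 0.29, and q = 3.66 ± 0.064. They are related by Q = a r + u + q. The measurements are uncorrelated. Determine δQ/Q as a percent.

Let p = a·r = 5.77. δp/p = √((1·δa/a)² + (1·δr/r)²) = √(0.00497 + 0.00155) = 0.0807, so δp = 0.465.
Q = p + u + q: δQ = √(δp² + δu² + δq²) = √(0.217 + 0.0841 + 0.00410) = 0.552
Q = 12.7, so δQ/Q = 0.552/12.7 = 0.0434.

4.34%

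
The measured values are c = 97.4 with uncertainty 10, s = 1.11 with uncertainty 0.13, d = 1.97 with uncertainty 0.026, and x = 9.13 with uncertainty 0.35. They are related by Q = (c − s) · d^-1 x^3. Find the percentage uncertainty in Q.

15.6%

Let u = c − s = 96.3. δu = √(δc² + δs²) = √(100 + 0.0169) = 10.0, so δu/u = 0.104.
Q is then a monomial in u, d, x:
δQ/Q = √((δu/u)² + (-1·δd/d)² + (3·δx/x)²) = √(0.0108 + 0.000174 + 0.0132) = 0.156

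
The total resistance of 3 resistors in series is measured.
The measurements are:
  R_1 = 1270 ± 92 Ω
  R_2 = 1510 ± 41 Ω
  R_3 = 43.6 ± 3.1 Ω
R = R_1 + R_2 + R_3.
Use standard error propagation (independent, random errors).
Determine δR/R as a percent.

3.57%

Absolute uncertainties add in quadrature for a linear combination:
  (δR_1)² = 8460;  (δR_2)² = 1680;  (δR_3)² = 9.61
δR = √(10200) = 101 Ω
R = 2820 Ω, so δR/R = 101/2820 = 0.0357.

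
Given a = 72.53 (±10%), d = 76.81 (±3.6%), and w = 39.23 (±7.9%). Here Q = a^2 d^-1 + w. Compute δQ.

Let p = a^2·d^-1 = 68.49. δp/p = √((2·δa/a)² + (-1·δd/d)²) = √(0.0400 + 0.00130) = 0.203, so δp = 13.9.
Q = p + w: δQ = √(δp² + δw²) = √(194 + 9.60) = 14.3

14.3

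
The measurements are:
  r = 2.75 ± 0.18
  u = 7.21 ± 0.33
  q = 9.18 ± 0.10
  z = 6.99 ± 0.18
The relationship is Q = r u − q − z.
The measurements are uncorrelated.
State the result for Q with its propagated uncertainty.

3.66 ± 1.60

Let p = r·u = 19.8. δp/p = √((1·δr/r)² + (1·δu/u)²) = √(0.00428 + 0.00209) = 0.0799, so δp = 1.58.
Q = p − q − z: δQ = √(δp² + δq² + δz²) = √(2.51 + 0.0100 + 0.0324) = 1.60
Q = 3.66.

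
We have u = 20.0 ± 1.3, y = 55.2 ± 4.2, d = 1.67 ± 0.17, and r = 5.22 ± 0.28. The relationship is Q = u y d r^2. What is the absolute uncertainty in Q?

Since Q is a product/quotient, work with relative uncertainties:
  (1·δu/u)² = (1×0.0650)² = 0.00423;  (1·δy/y)² = (1×0.0761)² = 0.00579;  (1·δd/d)² = (1×0.102)² = 0.0104;  (2·δr/r)² = (2×0.0536)² = 0.0115
δQ/Q = √(0.0319) = 0.179
Q = 50200, so δQ = 0.179 × 50200 = 8970.

8970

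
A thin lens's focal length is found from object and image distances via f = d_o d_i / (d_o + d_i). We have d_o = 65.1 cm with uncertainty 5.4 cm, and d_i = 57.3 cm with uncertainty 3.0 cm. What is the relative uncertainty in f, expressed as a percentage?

∂f/∂d_o = (d_i/(d_o+d_i))² = 0.219;  ∂f/∂d_i = (d_o/(d_o+d_i))² = 0.283
δf = √((∂f/∂d_o · δd_o)² + (∂f/∂d_i · δd_i)²) = √(1.40 + 0.720) = 1.46 cm
f = 30.5 cm, so δf/f = 1.46/30.5 = 0.0478.

4.78%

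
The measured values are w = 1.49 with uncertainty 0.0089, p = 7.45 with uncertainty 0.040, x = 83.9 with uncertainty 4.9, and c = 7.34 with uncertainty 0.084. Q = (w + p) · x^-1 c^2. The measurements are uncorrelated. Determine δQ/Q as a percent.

Let u = w + p = 8.94. δu = √(δw² + δp²) = √(7.92e-05 + 0.00160) = 0.0410, so δu/u = 0.00458.
Q is then a monomial in u, x, c:
δQ/Q = √((δu/u)² + (-1·δx/x)² + (2·δc/c)²) = √(2.1e-05 + 0.00341 + 0.000524) = 0.0629

6.29%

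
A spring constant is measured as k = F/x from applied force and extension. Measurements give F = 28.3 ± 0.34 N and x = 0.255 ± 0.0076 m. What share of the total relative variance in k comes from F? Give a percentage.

14.0%

(δk/k)² = (1·δF/F)² + (-1·δx/x)²
  F term: (1×0.0120)² = 0.000144
  x term: (-1×0.0298)² = 0.000888
Total = 0.00103. Share from F = 0.000144/0.00103 = 0.140.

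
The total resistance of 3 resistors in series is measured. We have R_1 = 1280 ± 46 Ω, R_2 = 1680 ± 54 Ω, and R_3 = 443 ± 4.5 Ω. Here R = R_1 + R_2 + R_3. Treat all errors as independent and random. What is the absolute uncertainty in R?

Absolute uncertainties add in quadrature for a linear combination:
  (δR_1)² = 2120;  (δR_2)² = 2920;  (δR_3)² = 20.2
δR = √(5050) = 71.1 Ω

71.1 Ω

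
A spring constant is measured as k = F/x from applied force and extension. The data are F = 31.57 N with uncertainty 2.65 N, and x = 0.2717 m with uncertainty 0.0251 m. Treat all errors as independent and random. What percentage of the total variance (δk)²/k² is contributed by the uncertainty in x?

54.8%

(δk/k)² = (1·δF/F)² + (-1·δx/x)²
  F term: (1×0.0839)² = 0.00705
  x term: (-1×0.0924)² = 0.00853
Total = 0.0156. Share from x = 0.00853/0.0156 = 0.548.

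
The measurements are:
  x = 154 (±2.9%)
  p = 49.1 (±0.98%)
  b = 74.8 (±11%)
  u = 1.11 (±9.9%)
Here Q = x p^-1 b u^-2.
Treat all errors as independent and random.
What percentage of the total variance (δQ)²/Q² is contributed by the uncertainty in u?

75.0%

(δQ/Q)² = (1·δx/x)² + (-1·δp/p)² + (1·δb/b)² + (-2·δu/u)²
  x term: (1×0.0290)² = 0.000841
  p term: (-1×0.00980)² = 9.6e-05
  b term: (1×0.110)² = 0.0121
  u term: (-2×0.0990)² = 0.0392
Total = 0.0522. Share from u = 0.0392/0.0522 = 0.750.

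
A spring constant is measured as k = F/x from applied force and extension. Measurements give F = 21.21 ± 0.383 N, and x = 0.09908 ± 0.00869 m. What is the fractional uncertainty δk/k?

Relative error in a monomial: (δk/k)² = Σ (nᵢ · δxᵢ/xᵢ)².
  (1·δF/F)² = (1×0.0181)² = 0.000326;  (-1·δx/x)² = (-1×0.0877)² = 0.00769
δk/k = √(0.00802) = 0.0895

0.0895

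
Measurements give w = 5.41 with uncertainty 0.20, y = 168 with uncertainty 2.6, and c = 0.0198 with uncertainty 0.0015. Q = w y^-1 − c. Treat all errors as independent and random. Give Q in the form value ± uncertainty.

Let p = w·y^-1 = 0.0322. δp/p = √((1·δw/w)² + (-1·δy/y)²) = √(0.00137 + 0.000240) = 0.0401, so δp = 0.00129.
Q = p − c: δQ = √(δp² + δc²) = √(1.67e-06 + 2.25e-06) = 0.00198
Q = 0.0124.

0.0124 ± 0.00198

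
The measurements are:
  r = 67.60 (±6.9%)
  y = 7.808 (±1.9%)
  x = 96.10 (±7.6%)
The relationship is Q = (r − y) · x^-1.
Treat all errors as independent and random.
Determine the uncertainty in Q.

0.0678

Let u = r − y = 59.79. δu = √(δr² + δy²) = √(21.8 + 0.0220) = 4.67, so δu/u = 0.0780.
Q is then a monomial in u, x:
δQ/Q = √((δu/u)² + (-1·δx/x)²) = √(0.00609 + 0.00578) = 0.109
Q = 0.6222, so δQ = 0.109 × 0.6222 = 0.0678.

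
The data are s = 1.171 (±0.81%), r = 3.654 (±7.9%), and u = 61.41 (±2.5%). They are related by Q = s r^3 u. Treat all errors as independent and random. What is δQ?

Q is a product of powers, so relative uncertainties combine in quadrature:
  (1·δs/s)² = (1×0.00810)² = 6.56e-05;  (3·δr/r)² = (3×0.0790)² = 0.0562;  (1·δu/u)² = (1×0.0250)² = 0.000625
δQ/Q = √(0.0569) = 0.238
Q = 3508, so δQ = 0.238 × 3508 = 837.

837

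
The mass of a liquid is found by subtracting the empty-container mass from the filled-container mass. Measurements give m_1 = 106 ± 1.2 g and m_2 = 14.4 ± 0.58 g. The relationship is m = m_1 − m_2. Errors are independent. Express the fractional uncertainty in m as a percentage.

Sums and differences: (δm)² = Σ (cᵢ δxᵢ)².
  (δm_1)² = 1.44;  (δm_2)² = 0.336
δm = √(1.78) = 1.33 g
m = 91.6 g, so δm/m = 1.33/91.6 = 0.0146.

1.46%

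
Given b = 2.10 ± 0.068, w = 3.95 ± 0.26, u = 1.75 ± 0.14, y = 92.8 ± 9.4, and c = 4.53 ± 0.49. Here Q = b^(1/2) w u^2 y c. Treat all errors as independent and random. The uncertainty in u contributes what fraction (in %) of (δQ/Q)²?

49.1%

(δQ/Q)² = (½·δb/b)² + (1·δw/w)² + (2·δu/u)² + (1·δy/y)² + (1·δc/c)²
  b term: (0.5×0.0324)² = 0.000262
  w term: (1×0.0658)² = 0.00433
  u term: (2×0.0800)² = 0.0256
  y term: (1×0.101)² = 0.0103
  c term: (1×0.108)² = 0.0117
Total = 0.0522. Share from u = 0.0256/0.0522 = 0.491.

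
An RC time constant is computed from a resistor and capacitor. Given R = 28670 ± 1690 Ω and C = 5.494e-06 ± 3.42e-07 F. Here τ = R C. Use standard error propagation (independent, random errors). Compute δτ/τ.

0.0857

Products/powers → add relative errors in quadrature, weighted by exponent:
  (1·δR/R)² = (1×0.0589)² = 0.00347;  (1·δC/C)² = (1×0.0622)² = 0.00388
δτ/τ = √(0.00735) = 0.0857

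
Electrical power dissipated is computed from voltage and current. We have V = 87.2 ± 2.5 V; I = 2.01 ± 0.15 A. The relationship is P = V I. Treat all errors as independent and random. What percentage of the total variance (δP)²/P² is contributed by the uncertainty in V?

12.9%

(δP/P)² = (1·δV/V)² + (1·δI/I)²
  V term: (1×0.0287)² = 0.000822
  I term: (1×0.0746)² = 0.00557
Total = 0.00639. Share from V = 0.000822/0.00639 = 0.129.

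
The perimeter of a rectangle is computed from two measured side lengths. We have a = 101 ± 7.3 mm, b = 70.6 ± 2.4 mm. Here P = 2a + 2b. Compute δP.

15.4 mm

P is a linear combination, so absolute uncertainties add in quadrature:
  (2·δa)² = 213;  (2·δb)² = 23.0
δP = √(236) = 15.4 mm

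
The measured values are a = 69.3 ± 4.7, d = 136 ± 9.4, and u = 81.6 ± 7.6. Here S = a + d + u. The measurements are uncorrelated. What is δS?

13.0

Sums and differences: (δS)² = Σ (cᵢ δxᵢ)².
  (δa)² = 22.1;  (δd)² = 88.4;  (δu)² = 57.8
δS = √(168) = 13.0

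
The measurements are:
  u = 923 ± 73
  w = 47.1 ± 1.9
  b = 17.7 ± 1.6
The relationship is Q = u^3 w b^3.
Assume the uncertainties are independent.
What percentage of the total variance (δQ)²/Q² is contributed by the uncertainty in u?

42.8%

(δQ/Q)² = (3·δu/u)² + (1·δw/w)² + (3·δb/b)²
  u term: (3×0.0791)² = 0.0563
  w term: (1×0.0403)² = 0.00163
  b term: (3×0.0904)² = 0.0735
Total = 0.131. Share from u = 0.0563/0.131 = 0.428.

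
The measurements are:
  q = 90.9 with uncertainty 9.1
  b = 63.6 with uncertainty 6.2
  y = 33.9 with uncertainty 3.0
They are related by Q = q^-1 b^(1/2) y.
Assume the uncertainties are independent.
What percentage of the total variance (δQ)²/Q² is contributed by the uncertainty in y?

38.7%

(δQ/Q)² = (-1·δq/q)² + (½·δb/b)² + (1·δy/y)²
  q term: (-1×0.100)² = 0.0100
  b term: (0.5×0.0975)² = 0.00238
  y term: (1×0.0885)² = 0.00783
Total = 0.0202. Share from y = 0.00783/0.0202 = 0.387.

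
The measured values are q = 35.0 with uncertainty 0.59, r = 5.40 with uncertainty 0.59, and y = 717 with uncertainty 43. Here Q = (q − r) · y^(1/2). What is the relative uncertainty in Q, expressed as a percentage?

Let u = q − r = 29.6. δu = √(δq² + δr²) = √(0.348 + 0.348) = 0.834, so δu/u = 0.0282.
Q is then a monomial in u, y:
δQ/Q = √((δu/u)² + (½·δy/y)²) = √(0.000795 + 0.000899) = 0.0412

4.12%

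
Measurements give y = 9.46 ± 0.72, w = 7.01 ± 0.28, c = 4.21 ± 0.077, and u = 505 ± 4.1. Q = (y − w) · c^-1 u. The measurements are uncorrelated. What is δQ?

92.9

Let h = y − w = 2.45. δh = √(δy² + δw²) = √(0.518 + 0.0784) = 0.773, so δh/h = 0.315.
Q is then a monomial in h, c, u:
δQ/Q = √((δh/h)² + (-1·δc/c)² + (1·δu/u)²) = √(0.0994 + 0.000335 + 6.59e-05) = 0.316
Q = 294, so δQ = 0.316 × 294 = 92.9.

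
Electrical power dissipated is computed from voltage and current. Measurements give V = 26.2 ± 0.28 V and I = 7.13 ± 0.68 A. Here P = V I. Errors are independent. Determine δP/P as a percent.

9.60%

Products/powers → add relative errors in quadrature, weighted by exponent:
  (1·δV/V)² = (1×0.0107)² = 0.000114;  (1·δI/I)² = (1×0.0954)² = 0.00910
δP/P = √(0.00921) = 0.0960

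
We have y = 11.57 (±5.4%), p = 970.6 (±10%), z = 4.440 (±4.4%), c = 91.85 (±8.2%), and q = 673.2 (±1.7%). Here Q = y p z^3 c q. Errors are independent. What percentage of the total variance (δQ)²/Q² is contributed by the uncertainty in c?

18.0%

(δQ/Q)² = (1·δy/y)² + (1·δp/p)² + (3·δz/z)² + (1·δc/c)² + (1·δq/q)²
  y term: (1×0.0540)² = 0.00292
  p term: (1×0.100)² = 0.0100
  z term: (3×0.0440)² = 0.0174
  c term: (1×0.0820)² = 0.00672
  q term: (1×0.0170)² = 0.000289
Total = 0.0374. Share from c = 0.00672/0.0374 = 0.180.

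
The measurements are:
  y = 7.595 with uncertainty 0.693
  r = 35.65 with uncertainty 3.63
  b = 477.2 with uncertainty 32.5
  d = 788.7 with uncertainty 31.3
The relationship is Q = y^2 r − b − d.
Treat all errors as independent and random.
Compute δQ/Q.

Let p = y^2·r = 2056. δp/p = √((2·δy/y)² + (1·δr/r)²) = √(0.0333 + 0.0104) = 0.209, so δp = 430.
Q = p − b − d: δQ = √(δp² + δb² + δd²) = √(1.85e+05 + 1060 + 980) = 432
Q = 790.5, so δQ/Q = 432/790.5 = 0.547.

0.547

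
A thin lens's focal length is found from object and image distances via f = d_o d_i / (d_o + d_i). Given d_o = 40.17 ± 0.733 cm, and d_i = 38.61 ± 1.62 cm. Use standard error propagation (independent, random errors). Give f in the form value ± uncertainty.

19.69 ± 0.457 cm

∂f/∂d_o = (d_i/(d_o+d_i))² = 0.240;  ∂f/∂d_i = (d_o/(d_o+d_i))² = 0.260
δf = √((∂f/∂d_o · δd_o)² + (∂f/∂d_i · δd_i)²) = √(0.0310 + 0.177) = 0.457 cm
f = 19.69 cm.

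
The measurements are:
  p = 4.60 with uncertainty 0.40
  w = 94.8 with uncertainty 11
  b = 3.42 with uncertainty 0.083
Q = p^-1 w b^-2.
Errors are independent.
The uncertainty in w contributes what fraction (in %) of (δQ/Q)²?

(δQ/Q)² = (-1·δp/p)² + (1·δw/w)² + (-2·δb/b)²
  p term: (-1×0.0870)² = 0.00756
  w term: (1×0.116)² = 0.0135
  b term: (-2×0.0243)² = 0.00236
Total = 0.0234. Share from w = 0.0135/0.0234 = 0.576.

57.6%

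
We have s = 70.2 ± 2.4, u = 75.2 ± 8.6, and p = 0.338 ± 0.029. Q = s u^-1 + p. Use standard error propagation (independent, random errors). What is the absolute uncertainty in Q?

Let w = s·u^-1 = 0.934. δw/w = √((1·δs/s)² + (-1·δu/u)²) = √(0.00117 + 0.0131) = 0.119, so δw = 0.111.
Q = w + p: δQ = √(δw² + δp²) = √(0.0124 + 0.000841) = 0.115

0.115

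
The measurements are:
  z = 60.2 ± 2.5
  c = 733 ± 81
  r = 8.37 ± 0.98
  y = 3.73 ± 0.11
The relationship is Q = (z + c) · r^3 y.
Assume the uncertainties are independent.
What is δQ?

Let u = z + c = 793. δu = √(δz² + δc²) = √(6.25 + 6560) = 81.0, so δu/u = 0.102.
Q is then a monomial in u, r, y:
δQ/Q = √((δu/u)² + (3·δr/r)² + (1·δy/y)²) = √(0.0104 + 0.123 + 0.000870) = 0.367
Q = 1.73e+06, so δQ = 0.367 × 1.73e+06 = 6.37e+05.

6.37e+05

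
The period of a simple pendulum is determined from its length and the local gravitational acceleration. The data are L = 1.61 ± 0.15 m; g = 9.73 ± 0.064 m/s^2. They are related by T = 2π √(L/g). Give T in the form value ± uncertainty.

2.56 ± 0.119 s

Products/powers → add relative errors in quadrature, weighted by exponent:
  (½·δL/L)² = (0.5×0.0932)² = 0.00217;  (−½·δg/g)² = (-0.5×0.00658)² = 1.08e-05
δT/T = √(0.00218) = 0.0467
T = 2.56 s, so δT = 0.0467 × 2.56 = 0.119 s.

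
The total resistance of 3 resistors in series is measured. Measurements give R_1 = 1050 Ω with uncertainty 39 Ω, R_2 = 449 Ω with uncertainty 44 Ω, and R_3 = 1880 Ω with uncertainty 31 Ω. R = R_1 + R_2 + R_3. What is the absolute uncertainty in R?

Absolute uncertainties add in quadrature for a linear combination:
  (δR_1)² = 1520;  (δR_2)² = 1940;  (δR_3)² = 961
δR = √(4420) = 66.5 Ω

66.5 Ω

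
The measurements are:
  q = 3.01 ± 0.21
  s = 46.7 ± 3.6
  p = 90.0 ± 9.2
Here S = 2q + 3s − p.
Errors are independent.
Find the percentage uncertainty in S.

25.3%

Sums and differences: (δS)² = Σ (cᵢ δxᵢ)².
  (2·δq)² = 0.176;  (3·δs)² = 117;  (δp)² = 84.6
δS = √(201) = 14.2
S = 56.1, so δS/S = 14.2/56.1 = 0.253.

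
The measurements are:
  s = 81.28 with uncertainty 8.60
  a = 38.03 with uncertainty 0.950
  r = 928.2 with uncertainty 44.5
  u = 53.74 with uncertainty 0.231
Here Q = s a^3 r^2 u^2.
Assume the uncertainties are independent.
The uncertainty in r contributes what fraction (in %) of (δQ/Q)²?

(δQ/Q)² = (1·δs/s)² + (3·δa/a)² + (2·δr/r)² + (2·δu/u)²
  s term: (1×0.106)² = 0.0112
  a term: (3×0.0250)² = 0.00562
  r term: (2×0.0479)² = 0.00919
  u term: (2×0.00430)² = 7.39e-05
Total = 0.0261. Share from r = 0.00919/0.0261 = 0.353.

35.3%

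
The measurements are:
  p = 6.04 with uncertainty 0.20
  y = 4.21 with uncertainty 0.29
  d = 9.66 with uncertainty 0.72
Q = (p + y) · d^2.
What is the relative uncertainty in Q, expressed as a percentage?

Let u = p + y = 10.2. δu = √(δp² + δy²) = √(0.0400 + 0.0841) = 0.352, so δu/u = 0.0344.
Q is then a monomial in u, d:
δQ/Q = √((δu/u)² + (2·δd/d)²) = √(0.00118 + 0.0222) = 0.153

15.3%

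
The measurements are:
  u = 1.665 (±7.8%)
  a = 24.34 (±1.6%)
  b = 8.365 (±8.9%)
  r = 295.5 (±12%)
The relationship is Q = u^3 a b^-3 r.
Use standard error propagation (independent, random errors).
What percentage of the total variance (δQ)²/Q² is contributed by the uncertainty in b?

(δQ/Q)² = (3·δu/u)² + (1·δa/a)² + (-3·δb/b)² + (1·δr/r)²
  u term: (3×0.0780)² = 0.0548
  a term: (1×0.0160)² = 0.000256
  b term: (-3×0.0890)² = 0.0713
  r term: (1×0.120)² = 0.0144
Total = 0.141. Share from b = 0.0713/0.141 = 0.507.

50.7%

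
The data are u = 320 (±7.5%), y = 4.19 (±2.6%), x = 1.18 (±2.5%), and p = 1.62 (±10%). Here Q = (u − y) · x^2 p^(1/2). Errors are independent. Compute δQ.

Let w = u − y = 316. δw = √(δu² + δy²) = √(576 + 0.0119) = 24.0, so δw/w = 0.0760.
Q is then a monomial in w, x, p:
δQ/Q = √((δw/w)² + (2·δx/x)² + (½·δp/p)²) = √(0.00578 + 0.00250 + 0.00250) = 0.104
Q = 560, so δQ = 0.104 × 560 = 58.1.

58.1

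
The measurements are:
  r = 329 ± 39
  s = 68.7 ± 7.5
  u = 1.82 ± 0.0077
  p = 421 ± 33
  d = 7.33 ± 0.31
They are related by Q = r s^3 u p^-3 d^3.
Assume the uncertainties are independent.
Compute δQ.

Since Q is a product/quotient, work with relative uncertainties:
  (1·δr/r)² = (1×0.119)² = 0.0141;  (3·δs/s)² = (3×0.109)² = 0.107;  (1·δu/u)² = (1×0.00423)² = 1.79e-05;  (-3·δp/p)² = (-3×0.0784)² = 0.0553;  (3·δd/d)² = (3×0.0423)² = 0.0161
δQ/Q = √(0.193) = 0.439
Q = 1020, so δQ = 0.439 × 1020 = 450.

450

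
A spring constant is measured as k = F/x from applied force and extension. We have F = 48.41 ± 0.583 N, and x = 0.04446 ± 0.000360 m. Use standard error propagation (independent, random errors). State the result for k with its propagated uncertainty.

Each factor contributes (exponent × relative error)² to (δk/k)²:
  (1·δF/F)² = (1×0.0120)² = 0.000145;  (-1·δx/x)² = (-1×0.00810)² = 6.56e-05
δk/k = √(0.000211) = 0.0145
k = 1089 N/m, so δk = 0.0145 × 1089 = 15.8 N/m.

1089 ± 15.8 N/m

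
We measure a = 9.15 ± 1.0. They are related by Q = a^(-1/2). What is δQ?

0.0181

Relative error in a monomial: (δQ/Q)² = Σ (nᵢ · δxᵢ/xᵢ)².
  (−½·δa/a)² = (-0.5×0.109)² = 0.00299
δQ/Q = √(0.00299) = 0.0546
Q = 0.331, so δQ = 0.0546 × 0.331 = 0.0181.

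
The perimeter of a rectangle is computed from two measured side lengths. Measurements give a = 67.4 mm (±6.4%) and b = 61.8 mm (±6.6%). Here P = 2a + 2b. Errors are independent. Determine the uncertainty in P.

11.9 mm

P is a linear combination, so absolute uncertainties add in quadrature:
  (2·δa)² = 74.4;  (2·δb)² = 66.5
δP = √(141) = 11.9 mm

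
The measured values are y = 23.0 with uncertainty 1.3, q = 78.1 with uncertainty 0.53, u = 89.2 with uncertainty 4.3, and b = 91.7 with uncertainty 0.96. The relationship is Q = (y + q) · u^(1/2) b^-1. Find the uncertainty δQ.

Let w = y + q = 101. δw = √(δy² + δq²) = √(1.69 + 0.281) = 1.40, so δw/w = 0.0139.
Q is then a monomial in w, u, b:
δQ/Q = √((δw/w)² + (½·δu/u)² + (-1·δb/b)²) = √(0.000193 + 0.000581 + 0.000110) = 0.0297
Q = 10.4, so δQ = 0.0297 × 10.4 = 0.309.

0.309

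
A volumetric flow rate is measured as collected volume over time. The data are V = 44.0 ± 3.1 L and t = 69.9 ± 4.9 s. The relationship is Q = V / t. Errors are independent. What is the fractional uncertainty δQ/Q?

Since Q is a product/quotient, work with relative uncertainties:
  (1·δV/V)² = (1×0.0705)² = 0.00496;  (-1·δt/t)² = (-1×0.0701)² = 0.00491
δQ/Q = √(0.00988) = 0.0994

0.0994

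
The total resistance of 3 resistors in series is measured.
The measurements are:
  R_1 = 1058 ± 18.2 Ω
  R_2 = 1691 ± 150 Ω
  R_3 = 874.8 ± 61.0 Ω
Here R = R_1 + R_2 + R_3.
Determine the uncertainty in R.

Absolute uncertainties add in quadrature for a linear combination:
  (δR_1)² = 331;  (δR_2)² = 22500;  (δR_3)² = 3720
δR = √(26600) = 163 Ω

163 Ω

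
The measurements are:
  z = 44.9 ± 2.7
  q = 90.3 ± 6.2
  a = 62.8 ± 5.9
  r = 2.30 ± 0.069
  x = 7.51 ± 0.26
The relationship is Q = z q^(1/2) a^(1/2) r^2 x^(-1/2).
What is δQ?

For a monomial Q ∝ z, q^(1/2), a^(1/2), r^2, x^(-1/2), fractional errors add in quadrature:
  (1·δz/z)² = (1×0.0601)² = 0.00362;  (½·δq/q)² = (0.5×0.0687)² = 0.00118;  (½·δa/a)² = (0.5×0.0939)² = 0.00221;  (2·δr/r)² = (2×0.0300)² = 0.00360;  (−½·δx/x)² = (-0.5×0.0346)² = 0.000300
δQ/Q = √(0.0109) = 0.104
Q = 6530, so δQ = 0.104 × 6530 = 681.

681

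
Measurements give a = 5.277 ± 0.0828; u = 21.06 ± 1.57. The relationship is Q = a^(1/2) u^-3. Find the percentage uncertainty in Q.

22.4%

For a monomial Q ∝ a^(1/2), u^-3, fractional errors add in quadrature:
  (½·δa/a)² = (0.5×0.0157)² = 6.15e-05;  (-3·δu/u)² = (-3×0.0745)² = 0.0500
δQ/Q = √(0.0501) = 0.224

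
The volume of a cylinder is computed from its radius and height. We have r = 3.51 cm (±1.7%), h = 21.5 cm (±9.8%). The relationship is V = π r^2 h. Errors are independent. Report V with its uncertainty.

832 ± 86.3 cm^3

For a monomial V ∝ r^2, h, fractional errors add in quadrature:
  (2·δr/r)² = (2×0.0170)² = 0.00116;  (1·δh/h)² = (1×0.0980)² = 0.00960
δV/V = √(0.0108) = 0.104
V = 832 cm^3, so δV = 0.104 × 832 = 86.3 cm^3.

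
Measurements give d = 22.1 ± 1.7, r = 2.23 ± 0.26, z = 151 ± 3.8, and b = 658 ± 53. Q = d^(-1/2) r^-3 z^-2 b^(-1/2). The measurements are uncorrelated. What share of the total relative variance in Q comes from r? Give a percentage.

95.6%

(δQ/Q)² = (−½·δd/d)² + (-3·δr/r)² + (-2·δz/z)² + (−½·δb/b)²
  d term: (-0.5×0.0769)² = 0.00148
  r term: (-3×0.117)² = 0.122
  z term: (-2×0.0252)² = 0.00253
  b term: (-0.5×0.0805)² = 0.00162
Total = 0.128. Share from r = 0.122/0.128 = 0.956.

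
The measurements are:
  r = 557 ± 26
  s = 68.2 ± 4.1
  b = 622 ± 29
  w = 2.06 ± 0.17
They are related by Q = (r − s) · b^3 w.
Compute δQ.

4.15e+10

Let u = r − s = 489. δu = √(δr² + δs²) = √(676 + 16.8) = 26.3, so δu/u = 0.0538.
Q is then a monomial in u, b, w:
δQ/Q = √((δu/u)² + (3·δb/b)² + (1·δw/w)²) = √(0.00290 + 0.0196 + 0.00681) = 0.171
Q = 2.42e+11, so δQ = 0.171 × 2.42e+11 = 4.15e+10.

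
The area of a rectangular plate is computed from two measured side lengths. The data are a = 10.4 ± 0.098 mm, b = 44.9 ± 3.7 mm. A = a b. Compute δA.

Since A is a product/quotient, work with relative uncertainties:
  (1·δa/a)² = (1×0.00942)² = 8.88e-05;  (1·δb/b)² = (1×0.0824)² = 0.00679
δA/A = √(0.00688) = 0.0829
A = 467 mm^2, so δA = 0.0829 × 467 = 38.7 mm^2.

38.7 mm^2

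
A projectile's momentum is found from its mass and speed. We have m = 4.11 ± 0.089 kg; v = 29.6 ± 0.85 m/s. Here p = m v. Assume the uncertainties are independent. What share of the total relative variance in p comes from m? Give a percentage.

36.3%

(δp/p)² = (1·δm/m)² + (1·δv/v)²
  m term: (1×0.0217)² = 0.000469
  v term: (1×0.0287)² = 0.000825
Total = 0.00129. Share from m = 0.000469/0.00129 = 0.363.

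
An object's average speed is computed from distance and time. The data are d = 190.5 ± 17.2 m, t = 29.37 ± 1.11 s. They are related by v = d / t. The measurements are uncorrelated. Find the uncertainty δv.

0.635 m/s

Products/powers → add relative errors in quadrature, weighted by exponent:
  (1·δd/d)² = (1×0.0903)² = 0.00815;  (-1·δt/t)² = (-1×0.0378)² = 0.00143
δv/v = √(0.00958) = 0.0979
v = 6.486 m/s, so δv = 0.0979 × 6.486 = 0.635 m/s.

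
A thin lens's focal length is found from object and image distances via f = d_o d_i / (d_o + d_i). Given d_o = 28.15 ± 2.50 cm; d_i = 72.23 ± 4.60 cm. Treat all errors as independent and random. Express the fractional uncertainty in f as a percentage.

∂f/∂d_o = (d_i/(d_o+d_i))² = 0.518;  ∂f/∂d_i = (d_o/(d_o+d_i))² = 0.0786
δf = √((∂f/∂d_o · δd_o)² + (∂f/∂d_i · δd_i)²) = √(1.68 + 0.131) = 1.34 cm
f = 20.26 cm, so δf/f = 1.34/20.26 = 0.0664.

6.64%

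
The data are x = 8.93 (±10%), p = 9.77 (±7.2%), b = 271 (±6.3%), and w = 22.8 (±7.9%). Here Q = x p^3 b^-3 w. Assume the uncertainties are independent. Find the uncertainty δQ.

0.00300

Relative error in a monomial: (δQ/Q)² = Σ (nᵢ · δxᵢ/xᵢ)².
  (1·δx/x)² = (1×0.100)² = 0.0100;  (3·δp/p)² = (3×0.0720)² = 0.0467;  (-3·δb/b)² = (-3×0.0630)² = 0.0357;  (1·δw/w)² = (1×0.0790)² = 0.00624
δQ/Q = √(0.0986) = 0.314
Q = 0.00954, so δQ = 0.314 × 0.00954 = 0.00300.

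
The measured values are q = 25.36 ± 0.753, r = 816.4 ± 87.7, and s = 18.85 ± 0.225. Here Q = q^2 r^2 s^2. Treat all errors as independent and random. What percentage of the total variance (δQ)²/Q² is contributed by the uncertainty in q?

(δQ/Q)² = (2·δq/q)² + (2·δr/r)² + (2·δs/s)²
  q term: (2×0.0297)² = 0.00353
  r term: (2×0.107)² = 0.0462
  s term: (2×0.0119)² = 0.000570
Total = 0.0503. Share from q = 0.00353/0.0503 = 0.0702.

7.02%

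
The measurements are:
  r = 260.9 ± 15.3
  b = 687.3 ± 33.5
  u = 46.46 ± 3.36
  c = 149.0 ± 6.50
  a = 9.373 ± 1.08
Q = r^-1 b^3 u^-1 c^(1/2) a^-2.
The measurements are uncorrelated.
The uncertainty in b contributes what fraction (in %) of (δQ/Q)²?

(δQ/Q)² = (-1·δr/r)² + (3·δb/b)² + (-1·δu/u)² + (½·δc/c)² + (-2·δa/a)²
  r term: (-1×0.0586)² = 0.00344
  b term: (3×0.0487)² = 0.0214
  u term: (-1×0.0723)² = 0.00523
  c term: (0.5×0.0436)² = 0.000476
  a term: (-2×0.115)² = 0.0531
Total = 0.0836. Share from b = 0.0214/0.0836 = 0.256.

25.6%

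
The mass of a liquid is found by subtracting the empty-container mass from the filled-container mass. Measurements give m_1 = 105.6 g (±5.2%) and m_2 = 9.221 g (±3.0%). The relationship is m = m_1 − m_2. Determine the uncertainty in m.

5.50 g

For a sum/difference, combine absolute errors in quadrature:
  (δm_1)² = 30.2;  (δm_2)² = 0.0765
δm = √(30.2) = 5.50 g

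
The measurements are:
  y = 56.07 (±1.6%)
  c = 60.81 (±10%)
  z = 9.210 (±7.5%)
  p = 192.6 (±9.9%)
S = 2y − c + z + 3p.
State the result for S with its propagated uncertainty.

Sums and differences: (δS)² = Σ (cᵢ δxᵢ)².
  (2·δy)² = 3.22;  (δc)² = 37.0;  (δz)² = 0.477;  (3·δp)² = 3270
δS = √(3310) = 57.6
S = 638.3.

638.3 ± 57.6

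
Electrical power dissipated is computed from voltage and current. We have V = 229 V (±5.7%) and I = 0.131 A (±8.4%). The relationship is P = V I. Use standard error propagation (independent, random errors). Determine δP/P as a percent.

P is a product of powers, so relative uncertainties combine in quadrature:
  (1·δV/V)² = (1×0.0570)² = 0.00325;  (1·δI/I)² = (1×0.0840)² = 0.00706
δP/P = √(0.0103) = 0.102

10.2%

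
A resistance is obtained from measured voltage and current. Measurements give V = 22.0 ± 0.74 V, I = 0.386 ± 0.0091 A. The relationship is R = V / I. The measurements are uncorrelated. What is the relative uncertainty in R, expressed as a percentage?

For a monomial R ∝ V, I^-1, fractional errors add in quadrature:
  (1·δV/V)² = (1×0.0336)² = 0.00113;  (-1·δI/I)² = (-1×0.0236)² = 0.000556
δR/R = √(0.00169) = 0.0411

4.11%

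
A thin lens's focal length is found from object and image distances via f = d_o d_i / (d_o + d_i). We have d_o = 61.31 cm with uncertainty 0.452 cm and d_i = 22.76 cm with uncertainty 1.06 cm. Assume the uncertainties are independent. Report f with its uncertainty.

16.60 ± 0.565 cm

∂f/∂d_o = (d_i/(d_o+d_i))² = 0.0733;  ∂f/∂d_i = (d_o/(d_o+d_i))² = 0.532
δf = √((∂f/∂d_o · δd_o)² + (∂f/∂d_i · δd_i)²) = √(0.00110 + 0.318) = 0.565 cm
f = 16.60 cm.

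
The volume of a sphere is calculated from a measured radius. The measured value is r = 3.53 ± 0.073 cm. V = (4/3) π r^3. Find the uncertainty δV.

Since V is a product/quotient, work with relative uncertainties:
  (3·δr/r)² = (3×0.0207)² = 0.00385
δV/V = √(0.00385) = 0.0620
V = 184 cm^3, so δV = 0.0620 × 184 = 11.4 cm^3.

11.4 cm^3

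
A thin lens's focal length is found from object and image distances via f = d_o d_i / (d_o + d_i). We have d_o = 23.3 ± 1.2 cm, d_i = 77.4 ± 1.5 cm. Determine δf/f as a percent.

3.98%

∂f/∂d_o = (d_i/(d_o+d_i))² = 0.591;  ∂f/∂d_i = (d_o/(d_o+d_i))² = 0.0535
δf = √((∂f/∂d_o · δd_o)² + (∂f/∂d_i · δd_i)²) = √(0.503 + 0.00645) = 0.713 cm
f = 17.9 cm, so δf/f = 0.713/17.9 = 0.0398.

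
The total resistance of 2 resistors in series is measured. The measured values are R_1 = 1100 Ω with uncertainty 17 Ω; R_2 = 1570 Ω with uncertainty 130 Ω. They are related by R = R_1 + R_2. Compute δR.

For a sum/difference, combine absolute errors in quadrature:
  (δR_1)² = 289;  (δR_2)² = 16900
δR = √(17200) = 131 Ω

131 Ω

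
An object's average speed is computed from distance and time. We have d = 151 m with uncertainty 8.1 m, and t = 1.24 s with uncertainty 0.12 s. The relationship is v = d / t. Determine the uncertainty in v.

Since v is a product/quotient, work with relative uncertainties:
  (1·δd/d)² = (1×0.0536)² = 0.00288;  (-1·δt/t)² = (-1×0.0968)² = 0.00937
δv/v = √(0.0122) = 0.111
v = 122 m/s, so δv = 0.111 × 122 = 13.5 m/s.

13.5 m/s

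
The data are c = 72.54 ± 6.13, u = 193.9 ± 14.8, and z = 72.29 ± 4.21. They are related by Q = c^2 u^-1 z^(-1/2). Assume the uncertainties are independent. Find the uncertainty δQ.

0.599

Q is a product of powers, so relative uncertainties combine in quadrature:
  (2·δc/c)² = (2×0.0845)² = 0.0286;  (-1·δu/u)² = (-1×0.0763)² = 0.00583;  (−½·δz/z)² = (-0.5×0.0582)² = 0.000848
δQ/Q = √(0.0352) = 0.188
Q = 3.192, so δQ = 0.188 × 3.192 = 0.599.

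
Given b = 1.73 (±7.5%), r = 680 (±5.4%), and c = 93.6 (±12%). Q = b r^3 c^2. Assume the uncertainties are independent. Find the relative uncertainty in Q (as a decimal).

0.299

Relative error in a monomial: (δQ/Q)² = Σ (nᵢ · δxᵢ/xᵢ)².
  (1·δb/b)² = (1×0.0750)² = 0.00562;  (3·δr/r)² = (3×0.0540)² = 0.0262;  (2·δc/c)² = (2×0.120)² = 0.0576
δQ/Q = √(0.0895) = 0.299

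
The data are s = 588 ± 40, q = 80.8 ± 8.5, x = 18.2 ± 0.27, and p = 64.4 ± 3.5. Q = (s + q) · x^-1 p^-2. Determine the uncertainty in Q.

0.00111

Let u = s + q = 669. δu = √(δs² + δq²) = √(1600 + 72.2) = 40.9, so δu/u = 0.0611.
Q is then a monomial in u, x, p:
δQ/Q = √((δu/u)² + (-1·δx/x)² + (-2·δp/p)²) = √(0.00374 + 0.000220 + 0.0118) = 0.126
Q = 0.00886, so δQ = 0.126 × 0.00886 = 0.00111.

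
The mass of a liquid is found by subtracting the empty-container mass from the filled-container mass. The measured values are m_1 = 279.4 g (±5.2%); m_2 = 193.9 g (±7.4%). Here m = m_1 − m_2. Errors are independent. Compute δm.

20.4 g

Sums and differences: (δm)² = Σ (cᵢ δxᵢ)².
  (δm_1)² = 211;  (δm_2)² = 206
δm = √(417) = 20.4 g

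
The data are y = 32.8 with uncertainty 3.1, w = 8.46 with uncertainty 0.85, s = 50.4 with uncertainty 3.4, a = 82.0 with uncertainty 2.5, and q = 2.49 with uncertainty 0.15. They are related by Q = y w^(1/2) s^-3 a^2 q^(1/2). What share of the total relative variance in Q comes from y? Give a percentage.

15.7%

(δQ/Q)² = (1·δy/y)² + (½·δw/w)² + (-3·δs/s)² + (2·δa/a)² + (½·δq/q)²
  y term: (1×0.0945)² = 0.00893
  w term: (0.5×0.100)² = 0.00252
  s term: (-3×0.0675)² = 0.0410
  a term: (2×0.0305)² = 0.00372
  q term: (0.5×0.0602)² = 0.000907
Total = 0.0570. Share from y = 0.00893/0.0570 = 0.157.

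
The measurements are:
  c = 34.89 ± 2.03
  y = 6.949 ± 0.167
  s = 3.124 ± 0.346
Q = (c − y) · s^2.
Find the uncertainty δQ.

Let u = c − y = 27.94. δu = √(δc² + δy²) = √(4.12 + 0.0279) = 2.04, so δu/u = 0.0729.
Q is then a monomial in u, s:
δQ/Q = √((δu/u)² + (2·δs/s)²) = √(0.00531 + 0.0491) = 0.233
Q = 272.7, so δQ = 0.233 × 272.7 = 63.6.

63.6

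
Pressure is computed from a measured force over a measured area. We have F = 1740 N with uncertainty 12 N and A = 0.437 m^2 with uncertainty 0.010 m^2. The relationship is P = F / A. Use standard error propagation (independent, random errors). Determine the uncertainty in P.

Products/powers → add relative errors in quadrature, weighted by exponent:
  (1·δF/F)² = (1×0.00690)² = 4.76e-05;  (-1·δA/A)² = (-1×0.0229)² = 0.000524
δP/P = √(0.000571) = 0.0239
P = 3980 Pa, so δP = 0.0239 × 3980 = 95.2 Pa.

95.2 Pa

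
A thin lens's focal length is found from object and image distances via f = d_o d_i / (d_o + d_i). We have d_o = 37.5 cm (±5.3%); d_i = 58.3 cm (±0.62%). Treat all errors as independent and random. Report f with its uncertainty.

22.8 ± 0.738 cm

∂f/∂d_o = (d_i/(d_o+d_i))² = 0.370;  ∂f/∂d_i = (d_o/(d_o+d_i))² = 0.153
δf = √((∂f/∂d_o · δd_o)² + (∂f/∂d_i · δd_i)²) = √(0.542 + 0.00307) = 0.738 cm
f = 22.8 cm.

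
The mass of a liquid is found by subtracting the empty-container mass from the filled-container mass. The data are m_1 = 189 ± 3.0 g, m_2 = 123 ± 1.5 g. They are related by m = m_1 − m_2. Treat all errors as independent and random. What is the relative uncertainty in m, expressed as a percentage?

Each term contributes (cᵢ δxᵢ)² to (δm)²:
  (δm_1)² = 9.00;  (δm_2)² = 2.25
δm = √(11.2) = 3.35 g
m = 66.0 g, so δm/m = 3.35/66.0 = 0.0508.

5.08%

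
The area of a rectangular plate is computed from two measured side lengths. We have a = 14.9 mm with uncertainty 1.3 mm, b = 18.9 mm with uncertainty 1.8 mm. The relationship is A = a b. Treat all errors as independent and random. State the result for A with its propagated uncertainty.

282 ± 36.4 mm^2

Each factor contributes (exponent × relative error)² to (δA/A)²:
  (1·δa/a)² = (1×0.0872)² = 0.00761;  (1·δb/b)² = (1×0.0952)² = 0.00907
δA/A = √(0.0167) = 0.129
A = 282 mm^2, so δA = 0.129 × 282 = 36.4 mm^2.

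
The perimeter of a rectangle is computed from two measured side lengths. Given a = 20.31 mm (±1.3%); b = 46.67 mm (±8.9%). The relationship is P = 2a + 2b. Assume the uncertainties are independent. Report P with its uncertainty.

134.0 ± 8.32 mm

P is a linear combination, so absolute uncertainties add in quadrature:
  (2·δa)² = 0.279;  (2·δb)² = 69.0
δP = √(69.3) = 8.32 mm
P = 134.0 mm.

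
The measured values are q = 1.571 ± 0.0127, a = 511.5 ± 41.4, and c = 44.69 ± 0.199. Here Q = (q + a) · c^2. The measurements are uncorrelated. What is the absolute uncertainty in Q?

Let u = q + a = 513.1. δu = √(δq² + δa²) = √(0.000161 + 1710) = 41.4, so δu/u = 0.0807.
Q is then a monomial in u, c:
δQ/Q = √((δu/u)² + (2·δc/c)²) = √(0.00651 + 7.93e-05) = 0.0812
Q = 1.025e+06, so δQ = 0.0812 × 1.025e+06 = 83200.

83200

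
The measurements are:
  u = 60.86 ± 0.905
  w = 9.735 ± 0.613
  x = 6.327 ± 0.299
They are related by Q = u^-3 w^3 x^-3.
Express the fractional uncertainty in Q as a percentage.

Products/powers → add relative errors in quadrature, weighted by exponent:
  (-3·δu/u)² = (-3×0.0149)² = 0.00199;  (3·δw/w)² = (3×0.0630)² = 0.0357;  (-3·δx/x)² = (-3×0.0473)² = 0.0201
δQ/Q = √(0.0578) = 0.240

24.0%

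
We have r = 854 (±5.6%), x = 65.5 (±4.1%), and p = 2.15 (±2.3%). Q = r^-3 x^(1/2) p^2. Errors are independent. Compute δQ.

For a monomial Q ∝ r^-3, x^(1/2), p^2, fractional errors add in quadrature:
  (-3·δr/r)² = (-3×0.0560)² = 0.0282;  (½·δx/x)² = (0.5×0.0410)² = 0.000420;  (2·δp/p)² = (2×0.0230)² = 0.00212
δQ/Q = √(0.0308) = 0.175
Q = 6.01e-08, so δQ = 0.175 × 6.01e-08 = 1.05e-08.

1.05e-08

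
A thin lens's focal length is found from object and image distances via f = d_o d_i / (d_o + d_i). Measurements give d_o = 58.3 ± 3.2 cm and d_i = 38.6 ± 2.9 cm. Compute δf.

∂f/∂d_o = (d_i/(d_o+d_i))² = 0.159;  ∂f/∂d_i = (d_o/(d_o+d_i))² = 0.362
δf = √((∂f/∂d_o · δd_o)² + (∂f/∂d_i · δd_i)²) = √(0.258 + 1.10) = 1.17 cm

1.17 cm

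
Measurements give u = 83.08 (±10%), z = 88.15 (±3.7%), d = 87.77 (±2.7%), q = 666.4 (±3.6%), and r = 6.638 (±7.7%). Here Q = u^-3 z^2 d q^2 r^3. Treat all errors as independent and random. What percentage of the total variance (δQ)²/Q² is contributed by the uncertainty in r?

34.5%

(δQ/Q)² = (-3·δu/u)² + (2·δz/z)² + (1·δd/d)² + (2·δq/q)² + (3·δr/r)²
  u term: (-3×0.100)² = 0.0900
  z term: (2×0.0370)² = 0.00548
  d term: (1×0.0270)² = 0.000729
  q term: (2×0.0360)² = 0.00518
  r term: (3×0.0770)² = 0.0534
Total = 0.155. Share from r = 0.0534/0.155 = 0.345.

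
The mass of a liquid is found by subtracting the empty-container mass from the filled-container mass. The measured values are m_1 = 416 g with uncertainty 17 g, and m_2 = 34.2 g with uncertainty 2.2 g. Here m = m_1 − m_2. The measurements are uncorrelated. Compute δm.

17.1 g

Absolute uncertainties add in quadrature for a linear combination:
  (δm_1)² = 289;  (δm_2)² = 4.84
δm = √(294) = 17.1 g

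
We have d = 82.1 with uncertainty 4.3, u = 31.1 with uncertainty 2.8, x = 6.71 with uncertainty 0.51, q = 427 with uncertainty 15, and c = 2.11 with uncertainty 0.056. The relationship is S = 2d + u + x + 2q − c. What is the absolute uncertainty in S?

S is a linear combination, so absolute uncertainties add in quadrature:
  (2·δd)² = 74.0;  (δu)² = 7.84;  (δx)² = 0.260;  (2·δq)² = 900;  (δc)² = 0.00314
δS = √(982) = 31.3

31.3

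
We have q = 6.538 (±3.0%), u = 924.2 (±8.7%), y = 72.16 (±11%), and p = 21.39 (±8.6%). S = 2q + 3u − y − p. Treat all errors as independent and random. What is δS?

For a sum/difference, combine absolute errors in quadrature:
  (2·δq)² = 0.154;  (3·δu)² = 58200;  (δy)² = 63.0;  (δp)² = 3.38
δS = √(58300) = 241

241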